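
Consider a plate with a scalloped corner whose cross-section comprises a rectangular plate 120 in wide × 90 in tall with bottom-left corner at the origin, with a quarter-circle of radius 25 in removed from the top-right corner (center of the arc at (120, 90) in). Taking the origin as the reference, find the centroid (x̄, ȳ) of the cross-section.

x̄ = 57.65 in, ȳ = 43.36 in

plate: A = 120 × 90 = 10800.00, centroid at (60.00, 45.00).
removed quarter-circle: A = −¼π·25² = -490.87, centroid at (109.39, 79.39).
ΣA = 10309.13 in²
ΣAx̄ = (10800.00)(60.00) + (-490.87)(109.39) = 594303.47 in³
ΣAȳ = (10800.00)(45.00) + (-490.87)(79.39) = 447029.69 in³
x̄ = 594303.47 / 10309.13 = 57.65 in
ȳ = 447029.69 / 10309.13 = 43.36 in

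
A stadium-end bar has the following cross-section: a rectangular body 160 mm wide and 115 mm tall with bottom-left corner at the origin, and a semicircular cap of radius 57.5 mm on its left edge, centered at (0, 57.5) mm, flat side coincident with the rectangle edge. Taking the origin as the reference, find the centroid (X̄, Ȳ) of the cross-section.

X̄ = 57.02 mm, Ȳ = 57.50 mm

rectangular body: A = 160 × 115 = 18400.00, centroid at (80.00, 57.50).
semicircular end: A = ½π·57.5² = 5193.45, centroid at (-24.40, 57.50).
ΣA = 23593.45 mm², ΣAX̄ = 1345260.42 mm³, ΣAȲ = 1356623.11 mm³.
X̄ = 1345260.42/23593.45 = 57.02 mm; Ȳ = 1356623.11/23593.45 = 57.50 mm.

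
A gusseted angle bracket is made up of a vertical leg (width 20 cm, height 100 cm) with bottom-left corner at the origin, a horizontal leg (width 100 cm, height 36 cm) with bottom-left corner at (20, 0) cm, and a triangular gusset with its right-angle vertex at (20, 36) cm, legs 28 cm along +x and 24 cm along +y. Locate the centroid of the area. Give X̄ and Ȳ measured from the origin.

vertical leg: A = 20 × 100 = 2000.00, centroid at (10.00, 50.00).
horizontal leg: A = 100 × 36 = 3600.00, centroid at (70.00, 18.00).
gusset: A = ½·28·24 = 336.00, centroid at (29.33, 44.00).
ΣA = 5936.00 cm², ΣAX̄ = 281856.00 cm³, ΣAȲ = 179584.00 cm³.
X̄ = 281856.00/5936.00 = 47.48 cm; Ȳ = 179584.00/5936.00 = 30.25 cm.

X̄ = 47.48 cm, Ȳ = 30.25 cm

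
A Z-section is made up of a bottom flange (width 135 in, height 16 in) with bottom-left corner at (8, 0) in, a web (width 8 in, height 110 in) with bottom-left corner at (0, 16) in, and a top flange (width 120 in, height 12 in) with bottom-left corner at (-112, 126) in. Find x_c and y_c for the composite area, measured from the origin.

bottom flange: A = 135 × 16 = 2160.00, centroid at (75.50, 8.00).
web: A = 8 × 110 = 880.00, centroid at (4.00, 71.00).
top flange: A = 120 × 12 = 1440.00, centroid at (-52.00, 132.00).
ΣA = 4480.00 in²
ΣAx_c = (2160.00)(75.50) + (880.00)(4.00) + (1440.00)(-52.00) = 91720.00 in³
ΣAy_c = (2160.00)(8.00) + (880.00)(71.00) + (1440.00)(132.00) = 269840.00 in³
x_c = 91720.00 / 4480.00 = 20.47 in
y_c = 269840.00 / 4480.00 = 60.23 in

x_c = 20.47 in, y_c = 60.23 in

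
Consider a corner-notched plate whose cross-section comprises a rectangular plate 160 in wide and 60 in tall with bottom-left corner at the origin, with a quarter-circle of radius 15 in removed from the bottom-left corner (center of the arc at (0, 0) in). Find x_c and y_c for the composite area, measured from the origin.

plate: A = 160 × 60 = 9600.00, centroid at (80.00, 30.00).
removed quarter-circle: A = −¼π·15² = -176.71, centroid at (6.37, 6.37).
ΣA = 9423.29 in², ΣAx_c = 766875.00 in³, ΣAy_c = 286875.00 in³.
x_c = 766875.00/9423.29 = 81.38 in; y_c = 286875.00/9423.29 = 30.44 in.

x_c = 81.38 in, y_c = 30.44 in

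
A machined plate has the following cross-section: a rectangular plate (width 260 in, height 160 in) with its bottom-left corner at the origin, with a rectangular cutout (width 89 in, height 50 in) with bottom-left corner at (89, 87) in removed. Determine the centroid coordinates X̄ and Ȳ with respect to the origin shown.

plate: A = 260 × 160 = 41600.00, centroid at (130.00, 80.00).
hole: A = −(89 × 50) = -4450.00, centroid at (133.50, 112.00).
ΣA = 37150.00 in², ΣAX̄ = 4813925.00 in³, ΣAȲ = 2829600.00 in³.
X̄ = 4813925.00/37150.00 = 129.58 in; Ȳ = 2829600.00/37150.00 = 76.17 in.

X̄ = 129.58 in, Ȳ = 76.17 in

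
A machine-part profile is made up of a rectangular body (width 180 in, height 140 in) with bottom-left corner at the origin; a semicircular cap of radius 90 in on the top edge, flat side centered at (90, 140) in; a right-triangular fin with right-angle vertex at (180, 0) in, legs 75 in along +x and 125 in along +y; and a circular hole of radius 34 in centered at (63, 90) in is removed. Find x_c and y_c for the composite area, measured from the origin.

rectangular body: A = 180 × 140 = 25200.00, centroid at (90.00, 70.00).
semicircular top: A = ½π·90² = 12723.45, centroid at (90.00, 178.20).
triangular fin: A = ½·75·125 = 4687.50, centroid at (205.00, 41.67).
hole: A = −π·34² = -3631.68, centroid at (63.00, 90.00).
ΣA = 38979.27 in²
ΣAx_c = (25200.00)(90.00) + (12723.45)(90.00) + (4687.50)(205.00) + (-3631.68)(63.00) = 4145252.11 in³
ΣAy_c = (25200.00)(70.00) + (12723.45)(178.20) + (4687.50)(41.67) + (-3631.68)(90.00) = 3899744.23 in³
x_c = 4145252.11 / 38979.27 = 106.35 in
y_c = 3899744.23 / 38979.27 = 100.05 in

x_c = 106.35 in, y_c = 100.05 in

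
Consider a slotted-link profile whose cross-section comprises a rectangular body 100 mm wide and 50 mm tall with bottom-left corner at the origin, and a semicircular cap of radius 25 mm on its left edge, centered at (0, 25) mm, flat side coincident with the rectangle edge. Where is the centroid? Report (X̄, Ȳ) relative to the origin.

rectangular body: A = 100 × 50 = 5000.00, centroid at (50.00, 25.00).
semicircular end: A = ½π·25² = 981.75, centroid at (-10.61, 25.00).
ΣA = 5981.75 mm², ΣAX̄ = 239583.33 mm³, ΣAȲ = 149543.69 mm³.
X̄ = 239583.33/5981.75 = 40.05 mm; Ȳ = 149543.69/5981.75 = 25.00 mm.

X̄ = 40.05 mm, Ȳ = 25.00 mm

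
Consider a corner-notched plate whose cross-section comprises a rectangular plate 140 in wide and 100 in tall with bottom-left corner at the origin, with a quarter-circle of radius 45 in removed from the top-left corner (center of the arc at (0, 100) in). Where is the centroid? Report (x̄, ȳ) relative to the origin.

plate: A = 140 × 100 = 14000.00, centroid at (70.00, 50.00).
removed quarter-circle: A = −¼π·45² = -1590.43, centroid at (19.10, 80.90).
ΣA = 12409.57 in², ΣAx̄ = 949625.00 in³, ΣAȳ = 571331.87 in³.
x̄ = 949625.00/12409.57 = 76.52 in; ȳ = 571331.87/12409.57 = 46.04 in.

x̄ = 76.52 in, ȳ = 46.04 in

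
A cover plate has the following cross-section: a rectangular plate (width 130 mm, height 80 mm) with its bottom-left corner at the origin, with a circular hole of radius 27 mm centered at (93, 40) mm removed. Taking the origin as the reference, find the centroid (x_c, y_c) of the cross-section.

plate: A = 130 × 80 = 10400.00, centroid at (65.00, 40.00).
hole: A = −π·27² = -2290.22, centroid at (93.00, 40.00).
ΣA = 8109.78 mm²
ΣAx_c = (10400.00)(65.00) + (-2290.22)(93.00) = 463009.44 mm³
ΣAy_c = (10400.00)(40.00) + (-2290.22)(40.00) = 324391.16 mm³
x_c = 463009.44 / 8109.78 = 57.09 mm
y_c = 324391.16 / 8109.78 = 40.00 mm

x_c = 57.09 mm, y_c = 40.00 mm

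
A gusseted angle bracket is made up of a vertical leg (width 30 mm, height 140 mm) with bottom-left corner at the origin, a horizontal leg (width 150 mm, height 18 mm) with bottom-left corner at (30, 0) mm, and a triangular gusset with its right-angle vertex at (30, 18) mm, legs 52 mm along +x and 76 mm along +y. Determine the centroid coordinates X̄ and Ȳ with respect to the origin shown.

vertical leg: A = 30 × 140 = 4200.00, centroid at (15.00, 70.00).
horizontal leg: A = 150 × 18 = 2700.00, centroid at (105.00, 9.00).
gusset: A = ½·52·76 = 1976.00, centroid at (47.33, 43.33).
ΣA = 8876.00 mm², ΣAX̄ = 440030.67 mm³, ΣAȲ = 403926.67 mm³.
X̄ = 440030.67/8876.00 = 49.58 mm; Ȳ = 403926.67/8876.00 = 45.51 mm.

X̄ = 49.58 mm, Ȳ = 45.51 mm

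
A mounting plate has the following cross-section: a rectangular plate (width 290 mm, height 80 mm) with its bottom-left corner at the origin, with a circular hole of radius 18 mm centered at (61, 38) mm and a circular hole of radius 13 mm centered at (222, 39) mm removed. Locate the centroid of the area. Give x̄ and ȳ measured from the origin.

x̄ = 147.06 mm, ȳ = 40.12 mm

plate: A = 290 × 80 = 23200.00, centroid at (145.00, 40.00).
hole 1: A = −π·18² = -1017.88, centroid at (61.00, 38.00).
hole 2: A = −π·13² = -530.93, centroid at (222.00, 39.00).
ΣA = 21651.19 mm², ΣAx̄ = 3184043.29 mm³, ΣAȳ = 868614.47 mm³.
x̄ = 3184043.29/21651.19 = 147.06 mm; ȳ = 868614.47/21651.19 = 40.12 mm.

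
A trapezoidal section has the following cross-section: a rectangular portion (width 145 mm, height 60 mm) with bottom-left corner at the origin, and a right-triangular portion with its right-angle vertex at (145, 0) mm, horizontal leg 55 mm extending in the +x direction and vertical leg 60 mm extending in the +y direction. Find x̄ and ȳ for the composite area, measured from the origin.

x̄ = 86.98 mm, ȳ = 28.41 mm

rectangular portion: A = 145 × 60 = 8700.00, centroid at (72.50, 30.00).
triangular portion: A = ½·55·60 = 1650.00, centroid at (163.33, 20.00).
ΣA = 10350.00 mm², ΣAx̄ = 900250.00 mm³, ΣAȳ = 294000.00 mm³.
x̄ = 900250.00/10350.00 = 86.98 mm; ȳ = 294000.00/10350.00 = 28.41 mm.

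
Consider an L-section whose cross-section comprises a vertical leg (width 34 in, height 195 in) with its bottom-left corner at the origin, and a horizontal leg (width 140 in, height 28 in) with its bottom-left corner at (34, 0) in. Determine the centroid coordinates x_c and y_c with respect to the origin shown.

vertical leg: A = 34 × 195 = 6630.00, centroid at (17.00, 97.50).
horizontal leg: A = 140 × 28 = 3920.00, centroid at (104.00, 14.00).
ΣA = 10550.00 in²
ΣAx_c = (6630.00)(17.00) + (3920.00)(104.00) = 520390.00 in³
ΣAy_c = (6630.00)(97.50) + (3920.00)(14.00) = 701305.00 in³
x_c = 520390.00 / 10550.00 = 49.33 in
y_c = 701305.00 / 10550.00 = 66.47 in

x_c = 49.33 in, y_c = 66.47 in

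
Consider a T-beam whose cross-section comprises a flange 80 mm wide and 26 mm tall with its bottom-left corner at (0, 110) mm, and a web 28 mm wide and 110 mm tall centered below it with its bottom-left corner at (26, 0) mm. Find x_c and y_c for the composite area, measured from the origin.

web: A = 28 × 110 = 3080.00, centroid at (40.00, 55.00).
flange: A = 80 × 26 = 2080.00, centroid at (40.00, 123.00).
ΣA = 5160.00 mm²
ΣAx_c = (3080.00)(40.00) + (2080.00)(40.00) = 206400.00 mm³
ΣAy_c = (3080.00)(55.00) + (2080.00)(123.00) = 425240.00 mm³
x_c = 206400.00 / 5160.00 = 40.00 mm
y_c = 425240.00 / 5160.00 = 82.41 mm

x_c = 40.00 mm, y_c = 82.41 mm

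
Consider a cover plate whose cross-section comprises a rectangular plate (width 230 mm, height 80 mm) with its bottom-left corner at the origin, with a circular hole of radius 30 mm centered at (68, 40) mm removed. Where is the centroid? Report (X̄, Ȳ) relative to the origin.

plate: A = 230 × 80 = 18400.00, centroid at (115.00, 40.00).
hole: A = −π·30² = -2827.43, centroid at (68.00, 40.00).
ΣA = 15572.57 mm², ΣAX̄ = 1923734.53 mm³, ΣAȲ = 622902.66 mm³.
X̄ = 1923734.53/15572.57 = 123.53 mm; Ȳ = 622902.66/15572.57 = 40.00 mm.

X̄ = 123.53 mm, Ȳ = 40.00 mm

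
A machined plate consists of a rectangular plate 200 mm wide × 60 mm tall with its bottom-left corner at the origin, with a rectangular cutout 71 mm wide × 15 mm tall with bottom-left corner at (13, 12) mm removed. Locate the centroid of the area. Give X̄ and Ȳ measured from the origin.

Part | A | x̄ᵢ | ȳᵢ | A·x̄ᵢ | A·ȳᵢ
plate | 12000.00 | 100.00 | 30.00 | 1200000.00 | 360000.00
hole | -1065.00 | 48.50 | 19.50 | -51652.50 | -20767.50
Σ | 10935.00 |  |  | 1148347.50 | 339232.50
X̄ = 1148347.50 / 10935.00 = 105.02 mm
Ȳ = 339232.50 / 10935.00 = 31.02 mm

X̄ = 105.02 mm, Ȳ = 31.02 mm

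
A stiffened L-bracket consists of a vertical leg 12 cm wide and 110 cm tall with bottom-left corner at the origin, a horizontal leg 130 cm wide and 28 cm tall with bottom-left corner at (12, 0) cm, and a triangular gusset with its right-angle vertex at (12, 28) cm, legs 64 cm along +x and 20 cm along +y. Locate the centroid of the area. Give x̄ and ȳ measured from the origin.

Part | A | x̄ᵢ | ȳᵢ | A·x̄ᵢ | A·ȳᵢ
vertical leg | 1320.00 | 6.00 | 55.00 | 7920.00 | 72600.00
horizontal leg | 3640.00 | 77.00 | 14.00 | 280280.00 | 50960.00
gusset | 640.00 | 33.33 | 34.67 | 21333.33 | 22186.67
Σ | 5600.00 |  |  | 309533.33 | 145746.67
x̄ = 309533.33 / 5600.00 = 55.27 cm
ȳ = 145746.67 / 5600.00 = 26.03 cm

x̄ = 55.27 cm, ȳ = 26.03 cm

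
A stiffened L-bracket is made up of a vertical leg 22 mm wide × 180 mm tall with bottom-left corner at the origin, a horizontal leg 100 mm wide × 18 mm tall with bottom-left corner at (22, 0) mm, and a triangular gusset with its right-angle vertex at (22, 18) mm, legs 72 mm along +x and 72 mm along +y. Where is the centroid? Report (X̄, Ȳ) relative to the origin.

X̄ = 35.01 mm, Ȳ = 57.65 mm

Part | A | x̄ᵢ | ȳᵢ | A·x̄ᵢ | A·ȳᵢ
vertical leg | 3960.00 | 11.00 | 90.00 | 43560.00 | 356400.00
horizontal leg | 1800.00 | 72.00 | 9.00 | 129600.00 | 16200.00
gusset | 2592.00 | 46.00 | 42.00 | 119232.00 | 108864.00
Σ | 8352.00 |  |  | 292392.00 | 481464.00
X̄ = 292392.00 / 8352.00 = 35.01 mm
Ȳ = 481464.00 / 8352.00 = 57.65 mm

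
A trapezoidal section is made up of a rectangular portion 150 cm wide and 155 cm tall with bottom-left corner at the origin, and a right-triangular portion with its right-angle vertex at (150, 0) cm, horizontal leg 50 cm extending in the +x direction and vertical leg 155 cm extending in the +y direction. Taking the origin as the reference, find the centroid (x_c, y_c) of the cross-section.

x_c = 88.10 cm, y_c = 73.81 cm

rectangular portion: A = 150 × 155 = 23250.00, centroid at (75.00, 77.50).
triangular portion: A = ½·50·155 = 3875.00, centroid at (166.67, 51.67).
ΣA = 27125.00 cm²
ΣAx_c = (23250.00)(75.00) + (3875.00)(166.67) = 2389583.33 cm³
ΣAy_c = (23250.00)(77.50) + (3875.00)(51.67) = 2002083.33 cm³
x_c = 2389583.33 / 27125.00 = 88.10 cm
y_c = 2002083.33 / 27125.00 = 73.81 cm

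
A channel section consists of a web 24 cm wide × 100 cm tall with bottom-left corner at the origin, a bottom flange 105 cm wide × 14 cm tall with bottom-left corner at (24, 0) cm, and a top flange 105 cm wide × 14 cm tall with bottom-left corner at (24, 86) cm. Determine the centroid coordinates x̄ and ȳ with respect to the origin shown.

x̄ = 47.51 cm, ȳ = 50.00 cm

web: A = 24 × 100 = 2400.00, centroid at (12.00, 50.00).
bottom flange: A = 105 × 14 = 1470.00, centroid at (76.50, 7.00).
top flange: A = 105 × 14 = 1470.00, centroid at (76.50, 93.00).
ΣA = 5340.00 cm², ΣAx̄ = 253710.00 cm³, ΣAȳ = 267000.00 cm³.
x̄ = 253710.00/5340.00 = 47.51 cm; ȳ = 267000.00/5340.00 = 50.00 cm.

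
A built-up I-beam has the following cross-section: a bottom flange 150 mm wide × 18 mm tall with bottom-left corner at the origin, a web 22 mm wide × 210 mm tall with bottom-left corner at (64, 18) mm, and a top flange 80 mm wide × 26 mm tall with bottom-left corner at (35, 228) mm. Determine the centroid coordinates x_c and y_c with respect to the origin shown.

x_c = 75.00 mm, y_c = 116.37 mm

bottom flange: A = 150 × 18 = 2700.00, centroid at (75.00, 9.00).
web: A = 22 × 210 = 4620.00, centroid at (75.00, 123.00).
top flange: A = 80 × 26 = 2080.00, centroid at (75.00, 241.00).
ΣA = 9400.00 mm²
ΣAx_c = (2700.00)(75.00) + (4620.00)(75.00) + (2080.00)(75.00) = 705000.00 mm³
ΣAy_c = (2700.00)(9.00) + (4620.00)(123.00) + (2080.00)(241.00) = 1093840.00 mm³
x_c = 705000.00 / 9400.00 = 75.00 mm
y_c = 1093840.00 / 9400.00 = 116.37 mm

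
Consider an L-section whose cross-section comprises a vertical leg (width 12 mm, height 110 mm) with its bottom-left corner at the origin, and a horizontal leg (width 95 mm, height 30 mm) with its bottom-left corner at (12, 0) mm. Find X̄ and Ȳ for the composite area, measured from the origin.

X̄ = 42.56 mm, Ȳ = 27.66 mm

vertical leg: A = 12 × 110 = 1320.00, centroid at (6.00, 55.00).
horizontal leg: A = 95 × 30 = 2850.00, centroid at (59.50, 15.00).
ΣA = 4170.00 mm², ΣAX̄ = 177495.00 mm³, ΣAȲ = 115350.00 mm³.
X̄ = 177495.00/4170.00 = 42.56 mm; Ȳ = 115350.00/4170.00 = 27.66 mm.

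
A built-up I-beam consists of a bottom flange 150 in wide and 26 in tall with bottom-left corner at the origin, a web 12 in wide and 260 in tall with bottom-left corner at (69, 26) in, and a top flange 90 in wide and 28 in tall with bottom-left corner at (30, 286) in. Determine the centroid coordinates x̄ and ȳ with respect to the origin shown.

x̄ = 75.00 in, ȳ = 135.58 in

bottom flange: A = 150 × 26 = 3900.00, centroid at (75.00, 13.00).
web: A = 12 × 260 = 3120.00, centroid at (75.00, 156.00).
top flange: A = 90 × 28 = 2520.00, centroid at (75.00, 300.00).
ΣA = 9540.00 in², ΣAx̄ = 715500.00 in³, ΣAȳ = 1293420.00 in³.
x̄ = 715500.00/9540.00 = 75.00 in; ȳ = 1293420.00/9540.00 = 135.58 in.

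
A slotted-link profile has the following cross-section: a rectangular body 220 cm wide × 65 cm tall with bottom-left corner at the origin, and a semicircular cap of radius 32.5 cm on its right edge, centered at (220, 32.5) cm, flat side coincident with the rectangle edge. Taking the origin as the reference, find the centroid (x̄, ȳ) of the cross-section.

x̄ = 122.87 cm, ȳ = 32.50 cm

Part | A | x̄ᵢ | ȳᵢ | A·x̄ᵢ | A·ȳᵢ
rectangular body | 14300.00 | 110.00 | 32.50 | 1573000.00 | 464750.00
semicircular end | 1659.15 | 233.79 | 32.50 | 387899.21 | 53922.49
Σ | 15959.15 |  |  | 1960899.21 | 518672.49
x̄ = 1960899.21 / 15959.15 = 122.87 cm
ȳ = 518672.49 / 15959.15 = 32.50 cm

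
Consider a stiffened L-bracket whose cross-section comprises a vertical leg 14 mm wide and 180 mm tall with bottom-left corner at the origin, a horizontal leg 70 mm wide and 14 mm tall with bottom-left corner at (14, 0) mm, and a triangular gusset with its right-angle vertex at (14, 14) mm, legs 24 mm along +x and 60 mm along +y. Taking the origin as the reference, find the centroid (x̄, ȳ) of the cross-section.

Part | A | x̄ᵢ | ȳᵢ | A·x̄ᵢ | A·ȳᵢ
vertical leg | 2520.00 | 7.00 | 90.00 | 17640.00 | 226800.00
horizontal leg | 980.00 | 49.00 | 7.00 | 48020.00 | 6860.00
gusset | 720.00 | 22.00 | 34.00 | 15840.00 | 24480.00
Σ | 4220.00 |  |  | 81500.00 | 258140.00
x̄ = 81500.00 / 4220.00 = 19.31 mm
ȳ = 258140.00 / 4220.00 = 61.17 mm

x̄ = 19.31 mm, ȳ = 61.17 mm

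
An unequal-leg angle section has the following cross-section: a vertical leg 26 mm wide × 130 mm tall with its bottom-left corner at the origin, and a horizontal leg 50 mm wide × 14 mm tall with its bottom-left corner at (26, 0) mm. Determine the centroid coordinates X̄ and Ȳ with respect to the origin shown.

Part | A | x̄ᵢ | ȳᵢ | A·x̄ᵢ | A·ȳᵢ
vertical leg | 3380.00 | 13.00 | 65.00 | 43940.00 | 219700.00
horizontal leg | 700.00 | 51.00 | 7.00 | 35700.00 | 4900.00
Σ | 4080.00 |  |  | 79640.00 | 224600.00
X̄ = 79640.00 / 4080.00 = 19.52 mm
Ȳ = 224600.00 / 4080.00 = 55.05 mm

X̄ = 19.52 mm, Ȳ = 55.05 mm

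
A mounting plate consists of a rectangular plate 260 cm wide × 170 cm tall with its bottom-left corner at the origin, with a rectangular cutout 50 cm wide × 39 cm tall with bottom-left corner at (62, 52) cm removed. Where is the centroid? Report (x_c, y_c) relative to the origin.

plate: A = 260 × 170 = 44200.00, centroid at (130.00, 85.00).
hole: A = −(50 × 39) = -1950.00, centroid at (87.00, 71.50).
ΣA = 42250.00 cm², ΣAx_c = 5576350.00 cm³, ΣAy_c = 3617575.00 cm³.
x_c = 5576350.00/42250.00 = 131.98 cm; y_c = 3617575.00/42250.00 = 85.62 cm.

x_c = 131.98 cm, y_c = 85.62 cm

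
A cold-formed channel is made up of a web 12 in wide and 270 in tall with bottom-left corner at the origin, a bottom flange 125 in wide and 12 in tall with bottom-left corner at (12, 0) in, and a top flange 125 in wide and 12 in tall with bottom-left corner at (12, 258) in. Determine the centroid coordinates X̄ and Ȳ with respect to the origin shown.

web: A = 12 × 270 = 3240.00, centroid at (6.00, 135.00).
bottom flange: A = 125 × 12 = 1500.00, centroid at (74.50, 6.00).
top flange: A = 125 × 12 = 1500.00, centroid at (74.50, 264.00).
ΣA = 6240.00 in²
ΣAX̄ = (3240.00)(6.00) + (1500.00)(74.50) + (1500.00)(74.50) = 242940.00 in³
ΣAȲ = (3240.00)(135.00) + (1500.00)(6.00) + (1500.00)(264.00) = 842400.00 in³
X̄ = 242940.00 / 6240.00 = 38.93 in
Ȳ = 842400.00 / 6240.00 = 135.00 in

X̄ = 38.93 in, Ȳ = 135.00 in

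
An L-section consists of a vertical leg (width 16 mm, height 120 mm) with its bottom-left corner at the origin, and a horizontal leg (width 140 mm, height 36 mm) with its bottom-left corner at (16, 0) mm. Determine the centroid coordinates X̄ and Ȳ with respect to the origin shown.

vertical leg: A = 16 × 120 = 1920.00, centroid at (8.00, 60.00).
horizontal leg: A = 140 × 36 = 5040.00, centroid at (86.00, 18.00).
ΣA = 6960.00 mm², ΣAX̄ = 448800.00 mm³, ΣAȲ = 205920.00 mm³.
X̄ = 448800.00/6960.00 = 64.48 mm; Ȳ = 205920.00/6960.00 = 29.59 mm.

X̄ = 64.48 mm, Ȳ = 29.59 mm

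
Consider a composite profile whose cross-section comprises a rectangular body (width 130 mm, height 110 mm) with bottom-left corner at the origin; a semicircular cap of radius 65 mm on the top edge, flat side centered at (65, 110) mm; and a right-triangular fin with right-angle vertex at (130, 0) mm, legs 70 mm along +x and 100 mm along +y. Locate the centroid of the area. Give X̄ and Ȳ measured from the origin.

rectangular body: A = 130 × 110 = 14300.00, centroid at (65.00, 55.00).
semicircular top: A = ½π·65² = 6636.61, centroid at (65.00, 137.59).
triangular fin: A = ½·70·100 = 3500.00, centroid at (153.33, 33.33).
ΣA = 24436.61 mm²
ΣAX̄ = (14300.00)(65.00) + (6636.61)(65.00) + (3500.00)(153.33) = 1897546.61 mm³
ΣAȲ = (14300.00)(55.00) + (6636.61)(137.59) + (3500.00)(33.33) = 1816277.59 mm³
X̄ = 1897546.61 / 24436.61 = 77.65 mm
Ȳ = 1816277.59 / 24436.61 = 74.33 mm

X̄ = 77.65 mm, Ȳ = 74.33 mm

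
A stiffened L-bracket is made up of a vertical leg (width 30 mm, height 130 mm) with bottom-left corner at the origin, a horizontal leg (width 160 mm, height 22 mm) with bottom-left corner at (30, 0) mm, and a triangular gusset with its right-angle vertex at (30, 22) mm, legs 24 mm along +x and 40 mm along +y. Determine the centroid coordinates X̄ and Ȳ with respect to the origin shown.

X̄ = 58.73 mm, Ȳ = 39.14 mm

vertical leg: A = 30 × 130 = 3900.00, centroid at (15.00, 65.00).
horizontal leg: A = 160 × 22 = 3520.00, centroid at (110.00, 11.00).
gusset: A = ½·24·40 = 480.00, centroid at (38.00, 35.33).
ΣA = 7900.00 mm²
ΣAX̄ = (3900.00)(15.00) + (3520.00)(110.00) + (480.00)(38.00) = 463940.00 mm³
ΣAȲ = (3900.00)(65.00) + (3520.00)(11.00) + (480.00)(35.33) = 309180.00 mm³
X̄ = 463940.00 / 7900.00 = 58.73 mm
Ȳ = 309180.00 / 7900.00 = 39.14 mm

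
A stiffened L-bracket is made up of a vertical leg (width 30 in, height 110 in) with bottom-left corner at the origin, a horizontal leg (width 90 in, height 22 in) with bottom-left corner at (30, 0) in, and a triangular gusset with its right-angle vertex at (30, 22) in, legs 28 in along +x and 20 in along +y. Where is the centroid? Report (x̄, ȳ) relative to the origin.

vertical leg: A = 30 × 110 = 3300.00, centroid at (15.00, 55.00).
horizontal leg: A = 90 × 22 = 1980.00, centroid at (75.00, 11.00).
gusset: A = ½·28·20 = 280.00, centroid at (39.33, 28.67).
ΣA = 5560.00 in²
ΣAx̄ = (3300.00)(15.00) + (1980.00)(75.00) + (280.00)(39.33) = 209013.33 in³
ΣAȳ = (3300.00)(55.00) + (1980.00)(11.00) + (280.00)(28.67) = 211306.67 in³
x̄ = 209013.33 / 5560.00 = 37.59 in
ȳ = 211306.67 / 5560.00 = 38.00 in

x̄ = 37.59 in, ȳ = 38.00 in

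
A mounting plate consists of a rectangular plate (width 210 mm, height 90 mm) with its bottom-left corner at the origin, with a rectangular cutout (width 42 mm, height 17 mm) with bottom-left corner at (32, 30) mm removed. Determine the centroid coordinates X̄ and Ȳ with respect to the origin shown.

plate: A = 210 × 90 = 18900.00, centroid at (105.00, 45.00).
hole: A = −(42 × 17) = -714.00, centroid at (53.00, 38.50).
ΣA = 18186.00 mm²
ΣAX̄ = (18900.00)(105.00) + (-714.00)(53.00) = 1946658.00 mm³
ΣAȲ = (18900.00)(45.00) + (-714.00)(38.50) = 823011.00 mm³
X̄ = 1946658.00 / 18186.00 = 107.04 mm
Ȳ = 823011.00 / 18186.00 = 45.26 mm

X̄ = 107.04 mm, Ȳ = 45.26 mm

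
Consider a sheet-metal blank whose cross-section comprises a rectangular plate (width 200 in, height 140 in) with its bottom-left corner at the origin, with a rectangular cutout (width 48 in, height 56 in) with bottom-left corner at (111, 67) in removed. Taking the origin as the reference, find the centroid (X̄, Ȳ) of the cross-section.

plate: A = 200 × 140 = 28000.00, centroid at (100.00, 70.00).
hole: A = −(48 × 56) = -2688.00, centroid at (135.00, 95.00).
ΣA = 25312.00 in², ΣAX̄ = 2437120.00 in³, ΣAȲ = 1704640.00 in³.
X̄ = 2437120.00/25312.00 = 96.28 in; Ȳ = 1704640.00/25312.00 = 67.35 in.

X̄ = 96.28 in, Ȳ = 67.35 in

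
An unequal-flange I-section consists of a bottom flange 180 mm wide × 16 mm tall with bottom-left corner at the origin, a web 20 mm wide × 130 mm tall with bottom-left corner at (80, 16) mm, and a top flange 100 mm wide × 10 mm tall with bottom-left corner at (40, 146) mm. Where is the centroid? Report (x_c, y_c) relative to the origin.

x_c = 90.00 mm, y_c = 59.36 mm

Part | A | x̄ᵢ | ȳᵢ | A·x̄ᵢ | A·ȳᵢ
bottom flange | 2880.00 | 90.00 | 8.00 | 259200.00 | 23040.00
web | 2600.00 | 90.00 | 81.00 | 234000.00 | 210600.00
top flange | 1000.00 | 90.00 | 151.00 | 90000.00 | 151000.00
Σ | 6480.00 |  |  | 583200.00 | 384640.00
x_c = 583200.00 / 6480.00 = 90.00 mm
y_c = 384640.00 / 6480.00 = 59.36 mm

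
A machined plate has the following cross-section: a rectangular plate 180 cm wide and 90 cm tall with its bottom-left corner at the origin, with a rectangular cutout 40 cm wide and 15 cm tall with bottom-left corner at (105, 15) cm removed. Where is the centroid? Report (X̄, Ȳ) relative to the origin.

Part | A | x̄ᵢ | ȳᵢ | A·x̄ᵢ | A·ȳᵢ
plate | 16200.00 | 90.00 | 45.00 | 1458000.00 | 729000.00
hole | -600.00 | 125.00 | 22.50 | -75000.00 | -13500.00
Σ | 15600.00 |  |  | 1383000.00 | 715500.00
X̄ = 1383000.00 / 15600.00 = 88.65 cm
Ȳ = 715500.00 / 15600.00 = 45.87 cm

X̄ = 88.65 cm, Ȳ = 45.87 cm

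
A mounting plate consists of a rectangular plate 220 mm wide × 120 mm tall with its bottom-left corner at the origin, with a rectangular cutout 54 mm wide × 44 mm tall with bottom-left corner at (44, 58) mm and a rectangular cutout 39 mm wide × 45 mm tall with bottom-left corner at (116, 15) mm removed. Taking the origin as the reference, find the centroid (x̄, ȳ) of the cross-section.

x̄ = 112.15 mm, ȳ = 59.64 mm

plate: A = 220 × 120 = 26400.00, centroid at (110.00, 60.00).
hole 1: A = −(54 × 44) = -2376.00, centroid at (71.00, 80.00).
hole 2: A = −(39 × 45) = -1755.00, centroid at (135.50, 37.50).
ΣA = 22269.00 mm², ΣAx̄ = 2497501.50 mm³, ΣAȳ = 1328107.50 mm³.
x̄ = 2497501.50/22269.00 = 112.15 mm; ȳ = 1328107.50/22269.00 = 59.64 mm.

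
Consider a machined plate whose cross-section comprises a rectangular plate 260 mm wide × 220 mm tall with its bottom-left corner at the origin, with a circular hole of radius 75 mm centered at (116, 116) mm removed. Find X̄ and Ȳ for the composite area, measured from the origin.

plate: A = 260 × 220 = 57200.00, centroid at (130.00, 110.00).
hole: A = −π·75² = -17671.46, centroid at (116.00, 116.00).
ΣA = 39528.54 mm²
ΣAX̄ = (57200.00)(130.00) + (-17671.46)(116.00) = 5386110.79 mm³
ΣAȲ = (57200.00)(110.00) + (-17671.46)(116.00) = 4242110.79 mm³
X̄ = 5386110.79 / 39528.54 = 136.26 mm
Ȳ = 4242110.79 / 39528.54 = 107.32 mm

X̄ = 136.26 mm, Ȳ = 107.32 mm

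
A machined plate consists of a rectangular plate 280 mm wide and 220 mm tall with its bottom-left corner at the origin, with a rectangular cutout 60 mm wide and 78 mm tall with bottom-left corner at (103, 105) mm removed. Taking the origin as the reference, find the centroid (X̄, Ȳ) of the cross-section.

Part | A | x̄ᵢ | ȳᵢ | A·x̄ᵢ | A·ȳᵢ
plate | 61600.00 | 140.00 | 110.00 | 8624000.00 | 6776000.00
hole | -4680.00 | 133.00 | 144.00 | -622440.00 | -673920.00
Σ | 56920.00 |  |  | 8001560.00 | 6102080.00
X̄ = 8001560.00 / 56920.00 = 140.58 mm
Ȳ = 6102080.00 / 56920.00 = 107.20 mm

X̄ = 140.58 mm, Ȳ = 107.20 mm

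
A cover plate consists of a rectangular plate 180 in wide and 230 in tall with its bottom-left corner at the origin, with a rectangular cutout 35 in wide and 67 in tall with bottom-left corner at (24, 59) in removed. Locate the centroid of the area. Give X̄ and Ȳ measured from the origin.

X̄ = 92.91 in, Ȳ = 116.35 in

Part | A | x̄ᵢ | ȳᵢ | A·x̄ᵢ | A·ȳᵢ
plate | 41400.00 | 90.00 | 115.00 | 3726000.00 | 4761000.00
hole | -2345.00 | 41.50 | 92.50 | -97317.50 | -216912.50
Σ | 39055.00 |  |  | 3628682.50 | 4544087.50
X̄ = 3628682.50 / 39055.00 = 92.91 in
Ȳ = 4544087.50 / 39055.00 = 116.35 in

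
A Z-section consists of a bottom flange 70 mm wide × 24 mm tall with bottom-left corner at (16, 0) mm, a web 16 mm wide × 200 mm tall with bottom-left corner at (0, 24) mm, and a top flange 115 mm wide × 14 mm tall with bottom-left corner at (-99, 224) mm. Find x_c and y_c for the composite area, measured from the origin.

bottom flange: A = 70 × 24 = 1680.00, centroid at (51.00, 12.00).
web: A = 16 × 200 = 3200.00, centroid at (8.00, 124.00).
top flange: A = 115 × 14 = 1610.00, centroid at (-41.50, 231.00).
ΣA = 6490.00 mm²
ΣAx_c = (1680.00)(51.00) + (3200.00)(8.00) + (1610.00)(-41.50) = 44465.00 mm³
ΣAy_c = (1680.00)(12.00) + (3200.00)(124.00) + (1610.00)(231.00) = 788870.00 mm³
x_c = 44465.00 / 6490.00 = 6.85 mm
y_c = 788870.00 / 6490.00 = 121.55 mm

x_c = 6.85 mm, y_c = 121.55 mm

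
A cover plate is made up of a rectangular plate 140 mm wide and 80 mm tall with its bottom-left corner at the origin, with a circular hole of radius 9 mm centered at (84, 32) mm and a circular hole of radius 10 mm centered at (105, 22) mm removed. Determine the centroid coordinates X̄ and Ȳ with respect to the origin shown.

plate: A = 140 × 80 = 11200.00, centroid at (70.00, 40.00).
hole 1: A = −π·9² = -254.47, centroid at (84.00, 32.00).
hole 2: A = −π·10² = -314.16, centroid at (105.00, 22.00).
ΣA = 10631.37 mm²
ΣAX̄ = (11200.00)(70.00) + (-254.47)(84.00) + (-314.16)(105.00) = 729637.88 mm³
ΣAȲ = (11200.00)(40.00) + (-254.47)(32.00) + (-314.16)(22.00) = 432945.49 mm³
X̄ = 729637.88 / 10631.37 = 68.63 mm
Ȳ = 432945.49 / 10631.37 = 40.72 mm

X̄ = 68.63 mm, Ȳ = 40.72 mm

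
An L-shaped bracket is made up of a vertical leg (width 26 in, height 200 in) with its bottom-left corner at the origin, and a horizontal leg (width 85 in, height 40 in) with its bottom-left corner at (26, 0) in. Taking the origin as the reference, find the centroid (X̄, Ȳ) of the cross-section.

X̄ = 34.94 in, Ȳ = 68.37 in

Part | A | x̄ᵢ | ȳᵢ | A·x̄ᵢ | A·ȳᵢ
vertical leg | 5200.00 | 13.00 | 100.00 | 67600.00 | 520000.00
horizontal leg | 3400.00 | 68.50 | 20.00 | 232900.00 | 68000.00
Σ | 8600.00 |  |  | 300500.00 | 588000.00
X̄ = 300500.00 / 8600.00 = 34.94 in
Ȳ = 588000.00 / 8600.00 = 68.37 in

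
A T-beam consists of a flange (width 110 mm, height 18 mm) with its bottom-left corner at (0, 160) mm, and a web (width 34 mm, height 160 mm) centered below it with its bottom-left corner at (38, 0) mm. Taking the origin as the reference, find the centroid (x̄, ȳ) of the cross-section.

Part | A | x̄ᵢ | ȳᵢ | A·x̄ᵢ | A·ȳᵢ
web | 5440.00 | 55.00 | 80.00 | 299200.00 | 435200.00
flange | 1980.00 | 55.00 | 169.00 | 108900.00 | 334620.00
Σ | 7420.00 |  |  | 408100.00 | 769820.00
x̄ = 408100.00 / 7420.00 = 55.00 mm
ȳ = 769820.00 / 7420.00 = 103.75 mm

x̄ = 55.00 mm, ȳ = 103.75 mm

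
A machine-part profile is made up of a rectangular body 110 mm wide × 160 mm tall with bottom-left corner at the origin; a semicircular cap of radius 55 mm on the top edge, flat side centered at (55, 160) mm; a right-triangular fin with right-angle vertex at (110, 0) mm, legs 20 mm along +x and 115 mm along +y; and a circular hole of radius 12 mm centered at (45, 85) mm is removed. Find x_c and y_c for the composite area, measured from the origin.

x_c = 58.27 mm, y_c = 99.13 mm

rectangular body: A = 110 × 160 = 17600.00, centroid at (55.00, 80.00).
semicircular top: A = ½π·55² = 4751.66, centroid at (55.00, 183.34).
triangular fin: A = ½·20·115 = 1150.00, centroid at (116.67, 38.33).
hole: A = −π·12² = -452.39, centroid at (45.00, 85.00).
ΣA = 23049.27 mm², ΣAx_c = 1343150.39 mm³, ΣAy_c = 2284812.33 mm³.
x_c = 1343150.39/23049.27 = 58.27 mm; y_c = 2284812.33/23049.27 = 99.13 mm.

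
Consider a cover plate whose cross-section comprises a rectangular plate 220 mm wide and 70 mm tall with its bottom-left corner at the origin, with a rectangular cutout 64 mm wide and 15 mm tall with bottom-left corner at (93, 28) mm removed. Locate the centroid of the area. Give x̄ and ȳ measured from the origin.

plate: A = 220 × 70 = 15400.00, centroid at (110.00, 35.00).
hole: A = −(64 × 15) = -960.00, centroid at (125.00, 35.50).
ΣA = 14440.00 mm², ΣAx̄ = 1574000.00 mm³, ΣAȳ = 504920.00 mm³.
x̄ = 1574000.00/14440.00 = 109.00 mm; ȳ = 504920.00/14440.00 = 34.97 mm.

x̄ = 109.00 mm, ȳ = 34.97 mm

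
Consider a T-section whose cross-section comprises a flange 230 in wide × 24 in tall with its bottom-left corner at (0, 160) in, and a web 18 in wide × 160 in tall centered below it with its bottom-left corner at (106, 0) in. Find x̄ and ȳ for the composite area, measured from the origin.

web: A = 18 × 160 = 2880.00, centroid at (115.00, 80.00).
flange: A = 230 × 24 = 5520.00, centroid at (115.00, 172.00).
ΣA = 8400.00 in²
ΣAx̄ = (2880.00)(115.00) + (5520.00)(115.00) = 966000.00 in³
ΣAȳ = (2880.00)(80.00) + (5520.00)(172.00) = 1179840.00 in³
x̄ = 966000.00 / 8400.00 = 115.00 in
ȳ = 1179840.00 / 8400.00 = 140.46 in

x̄ = 115.00 in, ȳ = 140.46 in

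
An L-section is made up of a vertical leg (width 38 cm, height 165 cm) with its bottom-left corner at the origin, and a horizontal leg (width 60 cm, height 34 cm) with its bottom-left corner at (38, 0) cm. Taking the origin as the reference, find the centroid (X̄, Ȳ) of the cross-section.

X̄ = 31.03 cm, Ȳ = 66.42 cm

vertical leg: A = 38 × 165 = 6270.00, centroid at (19.00, 82.50).
horizontal leg: A = 60 × 34 = 2040.00, centroid at (68.00, 17.00).
ΣA = 8310.00 cm², ΣAX̄ = 257850.00 cm³, ΣAȲ = 551955.00 cm³.
X̄ = 257850.00/8310.00 = 31.03 cm; Ȳ = 551955.00/8310.00 = 66.42 cm.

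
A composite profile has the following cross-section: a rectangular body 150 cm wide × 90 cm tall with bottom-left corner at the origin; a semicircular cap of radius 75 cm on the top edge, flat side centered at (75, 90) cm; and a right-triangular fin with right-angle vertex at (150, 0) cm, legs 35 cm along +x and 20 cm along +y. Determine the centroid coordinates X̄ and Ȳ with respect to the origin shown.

X̄ = 76.34 cm, Ȳ = 74.33 cm

Part | A | x̄ᵢ | ȳᵢ | A·x̄ᵢ | A·ȳᵢ
rectangular body | 13500.00 | 75.00 | 45.00 | 1012500.00 | 607500.00
semicircular top | 8835.73 | 75.00 | 121.83 | 662679.70 | 1076465.64
triangular fin | 350.00 | 161.67 | 6.67 | 56583.33 | 2333.33
Σ | 22685.73 |  |  | 1731763.03 | 1686298.97
X̄ = 1731763.03 / 22685.73 = 76.34 cm
Ȳ = 1686298.97 / 22685.73 = 74.33 cm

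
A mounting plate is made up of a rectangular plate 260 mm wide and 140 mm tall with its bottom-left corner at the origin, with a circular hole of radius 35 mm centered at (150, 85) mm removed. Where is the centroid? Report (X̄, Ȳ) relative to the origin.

plate: A = 260 × 140 = 36400.00, centroid at (130.00, 70.00).
hole: A = −π·35² = -3848.45, centroid at (150.00, 85.00).
ΣA = 32551.55 mm²
ΣAX̄ = (36400.00)(130.00) + (-3848.45)(150.00) = 4154732.35 mm³
ΣAȲ = (36400.00)(70.00) + (-3848.45)(85.00) = 2220881.66 mm³
X̄ = 4154732.35 / 32551.55 = 127.64 mm
Ȳ = 2220881.66 / 32551.55 = 68.23 mm

X̄ = 127.64 mm, Ȳ = 68.23 mm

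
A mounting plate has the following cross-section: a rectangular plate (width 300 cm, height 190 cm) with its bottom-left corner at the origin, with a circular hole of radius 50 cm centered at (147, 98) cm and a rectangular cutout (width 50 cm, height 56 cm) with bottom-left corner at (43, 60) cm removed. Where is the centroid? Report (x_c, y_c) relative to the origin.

x_c = 155.46 cm, y_c = 94.91 cm

plate: A = 300 × 190 = 57000.00, centroid at (150.00, 95.00).
hole 1: A = −π·50² = -7853.98, centroid at (147.00, 98.00).
hole 2: A = −(50 × 56) = -2800.00, centroid at (68.00, 88.00).
ΣA = 46346.02 cm²
ΣAx_c = (57000.00)(150.00) + (-7853.98)(147.00) + (-2800.00)(68.00) = 7205064.70 cm³
ΣAy_c = (57000.00)(95.00) + (-7853.98)(98.00) + (-2800.00)(88.00) = 4398909.80 cm³
x_c = 7205064.70 / 46346.02 = 155.46 cm
y_c = 4398909.80 / 46346.02 = 94.91 cm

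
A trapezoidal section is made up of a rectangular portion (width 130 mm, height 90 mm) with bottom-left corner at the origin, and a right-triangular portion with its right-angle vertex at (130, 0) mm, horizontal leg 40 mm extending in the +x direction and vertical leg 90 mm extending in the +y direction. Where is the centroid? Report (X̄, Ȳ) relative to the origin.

rectangular portion: A = 130 × 90 = 11700.00, centroid at (65.00, 45.00).
triangular portion: A = ½·40·90 = 1800.00, centroid at (143.33, 30.00).
ΣA = 13500.00 mm²
ΣAX̄ = (11700.00)(65.00) + (1800.00)(143.33) = 1018500.00 mm³
ΣAȲ = (11700.00)(45.00) + (1800.00)(30.00) = 580500.00 mm³
X̄ = 1018500.00 / 13500.00 = 75.44 mm
Ȳ = 580500.00 / 13500.00 = 43.00 mm

X̄ = 75.44 mm, Ȳ = 43.00 mm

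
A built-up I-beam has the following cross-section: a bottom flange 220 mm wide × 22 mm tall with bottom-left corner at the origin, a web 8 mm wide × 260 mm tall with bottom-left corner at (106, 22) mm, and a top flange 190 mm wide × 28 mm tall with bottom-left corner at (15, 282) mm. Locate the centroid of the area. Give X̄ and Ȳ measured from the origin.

X̄ = 110.00 mm, Ȳ = 158.83 mm

bottom flange: A = 220 × 22 = 4840.00, centroid at (110.00, 11.00).
web: A = 8 × 260 = 2080.00, centroid at (110.00, 152.00).
top flange: A = 190 × 28 = 5320.00, centroid at (110.00, 296.00).
ΣA = 12240.00 mm², ΣAX̄ = 1346400.00 mm³, ΣAȲ = 1944120.00 mm³.
X̄ = 1346400.00/12240.00 = 110.00 mm; Ȳ = 1944120.00/12240.00 = 158.83 mm.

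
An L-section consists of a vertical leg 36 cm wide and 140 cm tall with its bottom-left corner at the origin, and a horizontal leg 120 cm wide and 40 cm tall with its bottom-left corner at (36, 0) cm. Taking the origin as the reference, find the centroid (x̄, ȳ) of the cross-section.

x̄ = 56.05 cm, ȳ = 45.61 cm

vertical leg: A = 36 × 140 = 5040.00, centroid at (18.00, 70.00).
horizontal leg: A = 120 × 40 = 4800.00, centroid at (96.00, 20.00).
ΣA = 9840.00 cm²
ΣAx̄ = (5040.00)(18.00) + (4800.00)(96.00) = 551520.00 cm³
ΣAȳ = (5040.00)(70.00) + (4800.00)(20.00) = 448800.00 cm³
x̄ = 551520.00 / 9840.00 = 56.05 cm
ȳ = 448800.00 / 9840.00 = 45.61 cm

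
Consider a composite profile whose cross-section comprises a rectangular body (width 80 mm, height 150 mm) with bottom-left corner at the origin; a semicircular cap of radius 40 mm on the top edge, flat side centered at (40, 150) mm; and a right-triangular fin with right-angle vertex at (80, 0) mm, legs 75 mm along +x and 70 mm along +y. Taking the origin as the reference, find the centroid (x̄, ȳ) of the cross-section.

x̄ = 49.96 mm, ȳ = 80.57 mm

Part | A | x̄ᵢ | ȳᵢ | A·x̄ᵢ | A·ȳᵢ
rectangular body | 12000.00 | 40.00 | 75.00 | 480000.00 | 900000.00
semicircular top | 2513.27 | 40.00 | 166.98 | 100530.96 | 419657.79
triangular fin | 2625.00 | 105.00 | 23.33 | 275625.00 | 61250.00
Σ | 17138.27 |  |  | 856155.96 | 1380907.79
x̄ = 856155.96 / 17138.27 = 49.96 mm
ȳ = 1380907.79 / 17138.27 = 80.57 mm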